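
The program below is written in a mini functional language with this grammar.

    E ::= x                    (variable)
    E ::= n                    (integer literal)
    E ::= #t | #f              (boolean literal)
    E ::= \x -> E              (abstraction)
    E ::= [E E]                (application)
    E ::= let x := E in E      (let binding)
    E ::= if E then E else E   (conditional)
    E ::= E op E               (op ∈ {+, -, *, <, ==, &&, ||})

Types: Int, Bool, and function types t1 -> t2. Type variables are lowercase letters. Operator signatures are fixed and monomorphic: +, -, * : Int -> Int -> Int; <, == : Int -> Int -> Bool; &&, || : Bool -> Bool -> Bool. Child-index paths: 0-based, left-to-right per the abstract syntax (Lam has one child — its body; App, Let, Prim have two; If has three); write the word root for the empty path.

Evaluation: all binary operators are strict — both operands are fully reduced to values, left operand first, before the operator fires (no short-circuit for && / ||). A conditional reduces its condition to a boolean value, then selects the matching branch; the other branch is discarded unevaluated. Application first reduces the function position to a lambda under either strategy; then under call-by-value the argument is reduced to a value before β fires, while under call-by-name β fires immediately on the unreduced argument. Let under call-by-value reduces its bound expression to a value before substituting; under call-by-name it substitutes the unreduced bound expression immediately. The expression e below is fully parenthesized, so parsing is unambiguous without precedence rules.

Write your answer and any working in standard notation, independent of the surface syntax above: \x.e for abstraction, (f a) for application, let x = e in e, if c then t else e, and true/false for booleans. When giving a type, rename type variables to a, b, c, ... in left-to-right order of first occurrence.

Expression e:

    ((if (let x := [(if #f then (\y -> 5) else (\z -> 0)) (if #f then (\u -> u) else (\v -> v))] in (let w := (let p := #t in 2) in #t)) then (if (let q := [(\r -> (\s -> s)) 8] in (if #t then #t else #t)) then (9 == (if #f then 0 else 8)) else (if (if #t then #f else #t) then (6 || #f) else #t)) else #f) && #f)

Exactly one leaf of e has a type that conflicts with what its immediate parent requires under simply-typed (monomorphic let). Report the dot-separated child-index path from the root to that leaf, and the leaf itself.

Working:
  unify Bool ~ Bool
\y._ : a -> Int
\z._ : b -> Int
  unify a -> Int ~ b -> Int
  unify a ~ b
  unify Int ~ Int
  unify Bool ~ Bool
u : c
\u._ : c -> c
v : d
\v._ : d -> d
  unify c -> c ~ d -> d
  unify c ~ d
  unify d ~ d
  unify b -> Int ~ (d -> d) -> e
  unify b ~ d -> d
  unify Int ~ e
_ _ : Int
let x : Int
let p : Bool
let w : Int
  unify Bool ~ Bool
s : g
\s._ : g -> g
\r._ : f -> g -> g
  unify f -> g -> g ~ Int -> h
  unify f ~ Int
  unify g -> g ~ h
_ _ : g -> g
let q : g -> g
  unify Bool ~ Bool
  unify Bool ~ Bool
  unify Bool ~ Bool
  unify Int ~ Int
  unify Bool ~ Bool
  unify Int ~ Int
  unify Int ~ Int
  unify Bool ~ Bool
  unify Bool ~ Bool
  unify Bool ~ Bool
  unify Int ~ Bool
  FAIL: mismatch Int ~ Bool

Answer: 0.1.2.1.0 : 6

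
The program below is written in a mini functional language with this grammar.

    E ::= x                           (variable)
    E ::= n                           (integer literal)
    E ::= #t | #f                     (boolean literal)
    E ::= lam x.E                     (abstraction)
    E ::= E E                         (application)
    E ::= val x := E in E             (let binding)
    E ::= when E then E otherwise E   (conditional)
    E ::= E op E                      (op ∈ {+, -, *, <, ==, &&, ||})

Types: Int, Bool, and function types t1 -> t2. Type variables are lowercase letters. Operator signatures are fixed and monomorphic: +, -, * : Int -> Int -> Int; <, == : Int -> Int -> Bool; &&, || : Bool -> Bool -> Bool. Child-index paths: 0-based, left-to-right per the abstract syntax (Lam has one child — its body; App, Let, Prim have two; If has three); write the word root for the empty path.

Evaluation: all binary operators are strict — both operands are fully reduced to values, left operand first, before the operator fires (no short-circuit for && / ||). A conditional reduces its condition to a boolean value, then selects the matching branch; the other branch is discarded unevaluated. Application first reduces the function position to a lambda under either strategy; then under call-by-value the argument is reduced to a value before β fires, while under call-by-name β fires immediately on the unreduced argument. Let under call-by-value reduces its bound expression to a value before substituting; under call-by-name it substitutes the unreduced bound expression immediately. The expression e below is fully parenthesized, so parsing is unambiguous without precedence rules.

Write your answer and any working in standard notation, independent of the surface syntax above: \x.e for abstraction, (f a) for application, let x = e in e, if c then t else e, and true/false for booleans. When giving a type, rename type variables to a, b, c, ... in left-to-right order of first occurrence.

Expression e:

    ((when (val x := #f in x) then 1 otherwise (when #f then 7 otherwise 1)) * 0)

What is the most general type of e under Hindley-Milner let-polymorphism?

Answer: Int

Derivation:
let x : Bool
x : Bool
  unify Bool ~ Bool
  unify Bool ~ Bool
  unify Int ~ Int
  unify Int ~ Int
  unify Int ~ Int
  unify Int ~ Int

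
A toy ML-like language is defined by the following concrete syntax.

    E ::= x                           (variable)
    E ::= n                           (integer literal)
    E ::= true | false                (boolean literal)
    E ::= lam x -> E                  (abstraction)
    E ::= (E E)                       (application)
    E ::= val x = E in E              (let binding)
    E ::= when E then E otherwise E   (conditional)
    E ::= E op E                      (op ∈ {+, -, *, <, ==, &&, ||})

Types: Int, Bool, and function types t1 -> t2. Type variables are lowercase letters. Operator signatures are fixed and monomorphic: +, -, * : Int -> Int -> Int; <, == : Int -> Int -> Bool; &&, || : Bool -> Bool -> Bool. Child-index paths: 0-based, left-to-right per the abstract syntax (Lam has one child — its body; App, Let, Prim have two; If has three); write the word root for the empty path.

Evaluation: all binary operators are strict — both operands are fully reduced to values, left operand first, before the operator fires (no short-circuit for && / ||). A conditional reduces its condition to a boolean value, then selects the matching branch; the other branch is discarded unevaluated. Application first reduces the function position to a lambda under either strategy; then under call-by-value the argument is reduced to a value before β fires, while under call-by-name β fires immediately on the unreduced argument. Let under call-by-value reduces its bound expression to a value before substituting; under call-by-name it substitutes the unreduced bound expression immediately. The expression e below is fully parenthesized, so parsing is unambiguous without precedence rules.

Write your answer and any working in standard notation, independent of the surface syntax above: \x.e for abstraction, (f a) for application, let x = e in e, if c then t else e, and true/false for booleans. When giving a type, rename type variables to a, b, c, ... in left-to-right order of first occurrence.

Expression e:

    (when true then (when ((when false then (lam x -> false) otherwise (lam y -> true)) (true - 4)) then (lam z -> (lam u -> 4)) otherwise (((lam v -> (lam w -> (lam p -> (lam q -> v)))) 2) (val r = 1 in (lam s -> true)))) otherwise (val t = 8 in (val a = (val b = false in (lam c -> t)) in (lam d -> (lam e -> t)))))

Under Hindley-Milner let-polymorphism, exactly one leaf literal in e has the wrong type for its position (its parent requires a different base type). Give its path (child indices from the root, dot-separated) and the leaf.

Answer: 1.0.1.0 : true

Working:
  unify Bool ~ Bool
  unify Bool ~ Bool
\x._ : a -> Bool
\y._ : b -> Bool
  unify a -> Bool ~ b -> Bool
  unify a ~ b
  unify Bool ~ Bool
  unify Bool ~ Int
  FAIL: mismatch Bool ~ Int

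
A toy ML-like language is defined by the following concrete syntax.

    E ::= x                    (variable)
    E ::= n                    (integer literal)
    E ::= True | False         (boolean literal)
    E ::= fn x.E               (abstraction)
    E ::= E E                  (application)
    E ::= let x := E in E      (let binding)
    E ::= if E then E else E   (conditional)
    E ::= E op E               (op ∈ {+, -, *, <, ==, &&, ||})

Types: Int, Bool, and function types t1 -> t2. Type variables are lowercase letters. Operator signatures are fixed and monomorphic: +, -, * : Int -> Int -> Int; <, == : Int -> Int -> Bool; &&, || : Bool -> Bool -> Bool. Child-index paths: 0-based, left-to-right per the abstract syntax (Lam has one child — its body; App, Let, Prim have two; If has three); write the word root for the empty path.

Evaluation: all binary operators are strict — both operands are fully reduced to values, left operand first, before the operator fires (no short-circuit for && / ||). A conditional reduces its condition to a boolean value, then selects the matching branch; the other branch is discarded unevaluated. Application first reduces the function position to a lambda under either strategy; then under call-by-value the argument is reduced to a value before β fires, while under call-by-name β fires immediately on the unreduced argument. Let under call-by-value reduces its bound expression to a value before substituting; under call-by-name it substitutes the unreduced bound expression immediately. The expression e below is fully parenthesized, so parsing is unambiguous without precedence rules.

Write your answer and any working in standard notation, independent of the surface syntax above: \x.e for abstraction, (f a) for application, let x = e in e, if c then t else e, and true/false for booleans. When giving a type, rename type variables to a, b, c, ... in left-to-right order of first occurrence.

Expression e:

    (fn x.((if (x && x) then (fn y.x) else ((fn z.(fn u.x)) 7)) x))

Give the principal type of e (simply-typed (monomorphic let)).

Derivation:
x : a
  unify a ~ Bool
x : Bool
  unify Bool ~ Bool
  unify Bool ~ Bool
x : Bool
\y._ : b -> Bool
x : Bool
\u._ : d -> Bool
\z._ : c -> d -> Bool
  unify c -> d -> Bool ~ Int -> e
  unify c ~ Int
  unify d -> Bool ~ e
_ _ : d -> Bool
  unify b -> Bool ~ d -> Bool
  unify b ~ d
  unify Bool ~ Bool
x : Bool
  unify d -> Bool ~ Bool -> f
  unify d ~ Bool
  unify Bool ~ f
_ _ : Bool
\x._ : Bool -> Bool

Answer: Bool -> Bool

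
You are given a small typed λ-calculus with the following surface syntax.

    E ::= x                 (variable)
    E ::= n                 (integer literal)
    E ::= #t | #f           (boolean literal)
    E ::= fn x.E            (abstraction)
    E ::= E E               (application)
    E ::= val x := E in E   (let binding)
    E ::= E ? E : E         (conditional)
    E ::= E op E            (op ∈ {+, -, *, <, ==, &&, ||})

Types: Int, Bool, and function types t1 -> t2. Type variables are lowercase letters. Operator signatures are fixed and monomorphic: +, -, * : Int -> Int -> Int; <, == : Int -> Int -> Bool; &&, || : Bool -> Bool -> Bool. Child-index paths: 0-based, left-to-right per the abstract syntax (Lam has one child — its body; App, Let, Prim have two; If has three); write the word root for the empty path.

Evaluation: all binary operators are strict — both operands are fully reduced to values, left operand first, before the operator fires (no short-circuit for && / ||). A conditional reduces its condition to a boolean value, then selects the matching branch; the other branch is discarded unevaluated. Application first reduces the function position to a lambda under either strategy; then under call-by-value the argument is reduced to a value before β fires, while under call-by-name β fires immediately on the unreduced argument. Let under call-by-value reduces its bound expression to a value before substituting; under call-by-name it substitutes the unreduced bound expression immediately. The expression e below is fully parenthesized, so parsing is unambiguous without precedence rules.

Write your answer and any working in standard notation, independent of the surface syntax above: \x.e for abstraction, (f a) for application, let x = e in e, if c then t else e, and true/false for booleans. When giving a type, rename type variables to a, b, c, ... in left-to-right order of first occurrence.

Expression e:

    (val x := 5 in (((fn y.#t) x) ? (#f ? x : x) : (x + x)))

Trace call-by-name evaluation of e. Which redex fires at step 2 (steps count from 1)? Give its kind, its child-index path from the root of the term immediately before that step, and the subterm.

Trace:
step 0: (let x = 5 in (if ((\y.true) x) then (if false then x else x) else (x + x)))
step 1: [let@root] (if ((\y.true) 5) then (if false then 5 else 5) else (5 + 5))
step 2: [beta@0] (if true then (if false then 5 else 5) else (5 + 5))

Answer: beta at 0 : ((\y.true) 5)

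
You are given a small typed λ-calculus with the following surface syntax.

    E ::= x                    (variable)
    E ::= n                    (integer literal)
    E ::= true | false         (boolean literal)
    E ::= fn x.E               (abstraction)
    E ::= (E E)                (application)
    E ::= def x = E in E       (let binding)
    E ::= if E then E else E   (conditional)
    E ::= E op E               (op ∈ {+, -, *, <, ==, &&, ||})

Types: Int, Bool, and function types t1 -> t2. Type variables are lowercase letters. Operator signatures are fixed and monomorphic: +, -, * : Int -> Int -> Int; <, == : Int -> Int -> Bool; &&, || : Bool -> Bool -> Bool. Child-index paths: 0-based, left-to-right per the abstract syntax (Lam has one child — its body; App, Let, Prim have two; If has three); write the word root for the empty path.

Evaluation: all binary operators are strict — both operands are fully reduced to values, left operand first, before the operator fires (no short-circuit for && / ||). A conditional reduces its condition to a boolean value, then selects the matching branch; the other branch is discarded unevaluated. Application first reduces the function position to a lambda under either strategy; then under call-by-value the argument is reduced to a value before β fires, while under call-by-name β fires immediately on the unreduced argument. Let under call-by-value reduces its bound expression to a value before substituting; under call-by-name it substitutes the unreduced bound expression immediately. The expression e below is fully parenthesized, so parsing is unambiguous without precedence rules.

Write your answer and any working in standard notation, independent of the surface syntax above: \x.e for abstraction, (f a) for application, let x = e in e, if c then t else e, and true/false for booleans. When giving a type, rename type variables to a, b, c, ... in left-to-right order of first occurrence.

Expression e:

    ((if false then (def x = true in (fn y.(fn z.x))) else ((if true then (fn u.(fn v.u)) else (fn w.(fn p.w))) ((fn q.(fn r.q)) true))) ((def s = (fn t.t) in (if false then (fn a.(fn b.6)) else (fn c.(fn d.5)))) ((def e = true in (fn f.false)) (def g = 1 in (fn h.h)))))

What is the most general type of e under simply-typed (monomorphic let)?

Answer: a -> Bool

Derivation:
  unify Bool ~ Bool
let x : Bool
x : Bool
\z._ : b -> Bool
\y._ : a -> b -> Bool
  unify Bool ~ Bool
u : c
\v._ : d -> c
\u._ : c -> d -> c
w : e
\p._ : f -> e
\w._ : e -> f -> e
  unify c -> d -> c ~ e -> f -> e
  unify c ~ e
  unify d -> e ~ f -> e
  unify d ~ f
  unify e ~ e
q : g
\r._ : h -> g
\q._ : g -> h -> g
  unify g -> h -> g ~ Bool -> i
  unify g ~ Bool
  unify h -> Bool ~ i
_ _ : h -> Bool
  unify e -> f -> e ~ (h -> Bool) -> j
  unify e ~ h -> Bool
  unify f -> h -> Bool ~ j
_ _ : f -> h -> Bool
  unify a -> b -> Bool ~ f -> h -> Bool
  unify a ~ f
  unify b -> Bool ~ h -> Bool
  unify b ~ h
  unify Bool ~ Bool
t : k
\t._ : k -> k
let s : k -> k
  unify Bool ~ Bool
\b._ : m -> Int
\a._ : l -> m -> Int
\d._ : o -> Int
\c._ : n -> o -> Int
  unify l -> m -> Int ~ n -> o -> Int
  unify l ~ n
  unify m -> Int ~ o -> Int
  unify m ~ o
  unify Int ~ Int
let e : Bool
\f._ : p -> Bool
let g : Int
h : q
\h._ : q -> q
  unify p -> Bool ~ (q -> q) -> r
  unify p ~ q -> q
  unify Bool ~ r
_ _ : Bool
  unify n -> o -> Int ~ Bool -> s
  unify n ~ Bool
  unify o -> Int ~ s
_ _ : o -> Int
  unify f -> h -> Bool ~ (o -> Int) -> t
  unify f ~ o -> Int
  unify h -> Bool ~ t
_ _ : h -> Bool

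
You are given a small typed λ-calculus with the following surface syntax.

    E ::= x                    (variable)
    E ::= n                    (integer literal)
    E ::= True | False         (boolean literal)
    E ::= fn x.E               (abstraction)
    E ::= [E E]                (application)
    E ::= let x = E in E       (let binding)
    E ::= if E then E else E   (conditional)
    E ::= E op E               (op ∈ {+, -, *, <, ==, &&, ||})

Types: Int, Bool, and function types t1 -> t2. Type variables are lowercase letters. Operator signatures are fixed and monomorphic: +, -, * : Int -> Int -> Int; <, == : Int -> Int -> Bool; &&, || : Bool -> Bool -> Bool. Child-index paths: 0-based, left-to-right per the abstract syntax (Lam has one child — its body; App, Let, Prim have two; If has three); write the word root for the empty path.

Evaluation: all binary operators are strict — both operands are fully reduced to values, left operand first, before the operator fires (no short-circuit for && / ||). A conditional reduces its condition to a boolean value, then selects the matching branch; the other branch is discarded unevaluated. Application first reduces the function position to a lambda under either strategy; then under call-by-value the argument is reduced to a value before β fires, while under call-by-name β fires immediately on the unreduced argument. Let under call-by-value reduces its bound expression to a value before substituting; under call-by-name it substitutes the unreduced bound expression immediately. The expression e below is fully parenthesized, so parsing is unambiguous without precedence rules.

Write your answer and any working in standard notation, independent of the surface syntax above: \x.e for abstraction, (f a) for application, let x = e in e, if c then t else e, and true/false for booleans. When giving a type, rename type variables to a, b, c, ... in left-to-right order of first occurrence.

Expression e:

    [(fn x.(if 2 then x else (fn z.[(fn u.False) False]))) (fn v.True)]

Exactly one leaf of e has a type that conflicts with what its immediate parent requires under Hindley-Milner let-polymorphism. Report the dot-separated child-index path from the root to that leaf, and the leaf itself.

Working:
  unify Int ~ Bool
  FAIL: mismatch Int ~ Bool

Answer: 0.0.0 : 2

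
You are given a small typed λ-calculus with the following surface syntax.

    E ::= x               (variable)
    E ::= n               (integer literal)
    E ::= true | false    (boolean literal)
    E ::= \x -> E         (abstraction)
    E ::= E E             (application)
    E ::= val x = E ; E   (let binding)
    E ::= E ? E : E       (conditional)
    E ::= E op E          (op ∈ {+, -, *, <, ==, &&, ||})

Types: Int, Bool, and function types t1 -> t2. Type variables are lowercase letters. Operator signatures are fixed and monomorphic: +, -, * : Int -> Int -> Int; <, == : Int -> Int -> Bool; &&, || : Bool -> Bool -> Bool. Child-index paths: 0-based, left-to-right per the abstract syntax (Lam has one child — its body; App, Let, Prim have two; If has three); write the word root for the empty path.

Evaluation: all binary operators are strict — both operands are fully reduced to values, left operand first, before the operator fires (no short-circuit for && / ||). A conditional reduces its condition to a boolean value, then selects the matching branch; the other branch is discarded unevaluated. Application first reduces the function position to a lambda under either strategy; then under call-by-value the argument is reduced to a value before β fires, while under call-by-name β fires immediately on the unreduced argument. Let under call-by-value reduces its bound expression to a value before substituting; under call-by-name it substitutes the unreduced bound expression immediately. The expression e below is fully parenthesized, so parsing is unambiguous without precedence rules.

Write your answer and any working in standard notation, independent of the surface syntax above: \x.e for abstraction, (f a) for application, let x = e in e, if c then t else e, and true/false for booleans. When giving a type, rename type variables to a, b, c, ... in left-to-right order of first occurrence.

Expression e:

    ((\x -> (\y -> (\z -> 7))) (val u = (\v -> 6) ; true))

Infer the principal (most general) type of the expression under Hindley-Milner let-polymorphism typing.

Answer: a -> b -> Int

Derivation:
\z._ : c -> Int
\y._ : b -> c -> Int
\x._ : a -> b -> c -> Int
\v._ : d -> Int
let u : forall. d -> Int
  unify a -> b -> c -> Int ~ Bool -> e
  unify a ~ Bool
  unify b -> c -> Int ~ e
_ _ : b -> c -> Int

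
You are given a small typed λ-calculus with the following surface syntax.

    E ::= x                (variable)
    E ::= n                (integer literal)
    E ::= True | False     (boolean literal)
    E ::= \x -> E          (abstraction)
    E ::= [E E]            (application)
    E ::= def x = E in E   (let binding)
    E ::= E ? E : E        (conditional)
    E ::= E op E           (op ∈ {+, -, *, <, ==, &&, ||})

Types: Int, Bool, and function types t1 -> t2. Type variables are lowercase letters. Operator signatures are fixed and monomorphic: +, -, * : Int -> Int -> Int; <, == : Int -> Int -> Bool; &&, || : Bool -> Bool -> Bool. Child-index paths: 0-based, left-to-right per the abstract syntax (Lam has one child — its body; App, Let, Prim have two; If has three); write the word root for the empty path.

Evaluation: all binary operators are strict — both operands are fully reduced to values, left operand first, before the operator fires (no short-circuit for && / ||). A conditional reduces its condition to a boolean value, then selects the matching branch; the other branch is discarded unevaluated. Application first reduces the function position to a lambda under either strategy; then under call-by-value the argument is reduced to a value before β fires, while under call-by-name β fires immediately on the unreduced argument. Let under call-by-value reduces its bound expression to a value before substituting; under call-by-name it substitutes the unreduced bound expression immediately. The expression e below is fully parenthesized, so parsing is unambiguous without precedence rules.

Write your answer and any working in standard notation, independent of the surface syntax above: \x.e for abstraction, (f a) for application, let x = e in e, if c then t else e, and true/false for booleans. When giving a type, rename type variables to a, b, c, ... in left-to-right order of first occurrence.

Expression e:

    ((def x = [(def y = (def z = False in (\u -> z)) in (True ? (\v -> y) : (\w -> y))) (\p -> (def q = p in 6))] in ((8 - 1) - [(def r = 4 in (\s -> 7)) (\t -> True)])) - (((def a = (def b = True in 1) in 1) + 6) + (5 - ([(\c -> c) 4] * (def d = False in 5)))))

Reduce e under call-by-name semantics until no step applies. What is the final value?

Answer: 8

Trace:
step 0: ((let x = ((let y = (let z = false in (\u.z)) in (if true then (\v.y) else (\w.y))) (\p.(let q = p in 6))) in ((8 - 1) - ((let r = 4 in (\s.7)) (\t.true)))) - (((let a = (let b = true in 1) in 1) + 6) + (5 - (((\c.c) 4) * (let d = false in 5)))))
step 1: [let@0] (((8 - 1) - ((let r = 4 in (\s.7)) (\t.true))) - (((let a = (let b = true in 1) in 1) + 6) + (5 - (((\c.c) 4) * (let d = false in 5)))))
step 2: [delta@0.0] ((7 - ((let r = 4 in (\s.7)) (\t.true))) - (((let a = (let b = true in 1) in 1) + 6) + (5 - (((\c.c) 4) * (let d = false in 5)))))
step 3: [let@0.1.0] ((7 - ((\s.7) (\t.true))) - (((let a = (let b = true in 1) in 1) + 6) + (5 - (((\c.c) 4) * (let d = false in 5)))))
step 4: [beta@0.1] ((7 - 7) - (((let a = (let b = true in 1) in 1) + 6) + (5 - (((\c.c) 4) * (let d = false in 5)))))
step 5: [delta@0] (0 - (((let a = (let b = true in 1) in 1) + 6) + (5 - (((\c.c) 4) * (let d = false in 5)))))
step 6: [let@1.0.0] (0 - ((1 + 6) + (5 - (((\c.c) 4) * (let d = false in 5)))))
step 7: [delta@1.0] (0 - (7 + (5 - (((\c.c) 4) * (let d = false in 5)))))
step 8: [beta@1.1.1.0] (0 - (7 + (5 - (4 * (let d = false in 5)))))
step 9: [let@1.1.1.1] (0 - (7 + (5 - (4 * 5))))
step 10: [delta@1.1.1] (0 - (7 + (5 - 20)))
step 11: [delta@1.1] (0 - (7 + -15))
step 12: [delta@1] (0 - -8)
step 13: [delta@root] 8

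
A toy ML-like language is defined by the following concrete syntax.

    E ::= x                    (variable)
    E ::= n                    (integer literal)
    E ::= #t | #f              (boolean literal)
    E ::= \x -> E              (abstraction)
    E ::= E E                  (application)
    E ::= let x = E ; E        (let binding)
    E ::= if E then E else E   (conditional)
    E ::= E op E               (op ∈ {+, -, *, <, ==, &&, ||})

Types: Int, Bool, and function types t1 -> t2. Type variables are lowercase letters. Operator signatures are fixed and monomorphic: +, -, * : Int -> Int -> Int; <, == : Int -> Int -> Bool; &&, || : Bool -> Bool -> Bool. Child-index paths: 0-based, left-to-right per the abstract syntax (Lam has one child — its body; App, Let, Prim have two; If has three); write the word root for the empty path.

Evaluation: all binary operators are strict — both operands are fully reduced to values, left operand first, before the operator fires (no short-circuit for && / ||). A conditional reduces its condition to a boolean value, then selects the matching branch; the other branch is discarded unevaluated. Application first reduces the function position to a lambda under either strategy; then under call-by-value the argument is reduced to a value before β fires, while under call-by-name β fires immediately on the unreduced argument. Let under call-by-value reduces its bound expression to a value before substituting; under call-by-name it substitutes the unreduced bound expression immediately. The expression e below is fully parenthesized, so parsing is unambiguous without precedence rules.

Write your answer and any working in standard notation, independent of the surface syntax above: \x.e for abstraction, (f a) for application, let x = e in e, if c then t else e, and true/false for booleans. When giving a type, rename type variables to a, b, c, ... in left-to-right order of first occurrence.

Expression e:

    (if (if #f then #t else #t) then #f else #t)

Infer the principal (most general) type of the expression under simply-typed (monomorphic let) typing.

Answer: Bool

Derivation:
  unify Bool ~ Bool
  unify Bool ~ Bool
  unify Bool ~ Bool
  unify Bool ~ Bool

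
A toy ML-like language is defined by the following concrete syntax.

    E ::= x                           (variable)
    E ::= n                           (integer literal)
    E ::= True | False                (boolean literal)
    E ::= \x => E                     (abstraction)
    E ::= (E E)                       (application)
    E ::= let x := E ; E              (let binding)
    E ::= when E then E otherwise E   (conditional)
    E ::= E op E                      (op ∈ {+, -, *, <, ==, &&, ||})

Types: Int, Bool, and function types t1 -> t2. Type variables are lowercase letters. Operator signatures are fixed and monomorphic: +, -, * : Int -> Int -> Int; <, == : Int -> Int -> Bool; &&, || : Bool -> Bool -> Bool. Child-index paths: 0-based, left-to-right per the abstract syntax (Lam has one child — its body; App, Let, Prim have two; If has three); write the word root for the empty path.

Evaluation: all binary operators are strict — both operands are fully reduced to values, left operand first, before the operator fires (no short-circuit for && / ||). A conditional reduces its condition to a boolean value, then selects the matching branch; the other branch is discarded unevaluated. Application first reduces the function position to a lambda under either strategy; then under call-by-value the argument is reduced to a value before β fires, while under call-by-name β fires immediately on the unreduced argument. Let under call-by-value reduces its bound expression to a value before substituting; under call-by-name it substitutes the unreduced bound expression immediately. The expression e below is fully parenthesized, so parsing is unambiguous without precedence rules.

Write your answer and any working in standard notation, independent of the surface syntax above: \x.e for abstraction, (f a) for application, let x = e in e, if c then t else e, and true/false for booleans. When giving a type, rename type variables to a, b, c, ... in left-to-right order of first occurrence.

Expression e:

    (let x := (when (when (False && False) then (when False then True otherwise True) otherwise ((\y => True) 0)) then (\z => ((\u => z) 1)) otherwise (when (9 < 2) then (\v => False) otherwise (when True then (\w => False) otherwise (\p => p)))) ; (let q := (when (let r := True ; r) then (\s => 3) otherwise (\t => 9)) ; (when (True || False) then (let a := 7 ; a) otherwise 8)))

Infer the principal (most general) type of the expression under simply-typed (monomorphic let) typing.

Answer: Int

Trace:
  unify Bool ~ Bool
  unify Bool ~ Bool
  unify Bool ~ Bool
  unify Bool ~ Bool
  unify Bool ~ Bool
\y._ : a -> Bool
  unify a -> Bool ~ Int -> b
  unify a ~ Int
  unify Bool ~ b
_ _ : Bool
  unify Bool ~ Bool
  unify Bool ~ Bool
z : c
\u._ : d -> c
  unify d -> c ~ Int -> e
  unify d ~ Int
  unify c ~ e
_ _ : e
\z._ : e -> e
  unify Int ~ Int
  unify Int ~ Int
  unify Bool ~ Bool
\v._ : f -> Bool
  unify Bool ~ Bool
\w._ : g -> Bool
p : h
\p._ : h -> h
  unify g -> Bool ~ h -> h
  unify g ~ h
  unify Bool ~ h
  unify f -> Bool ~ Bool -> Bool
  unify f ~ Bool
  unify Bool ~ Bool
  unify e -> e ~ Bool -> Bool
  unify e ~ Bool
  unify Bool ~ Bool
let x : Bool -> Bool
let r : Bool
r : Bool
  unify Bool ~ Bool
\s._ : i -> Int
\t._ : j -> Int
  unify i -> Int ~ j -> Int
  unify i ~ j
  unify Int ~ Int
let q : j -> Int
  unify Bool ~ Bool
  unify Bool ~ Bool
  unify Bool ~ Bool
let a : Int
a : Int
  unify Int ~ Int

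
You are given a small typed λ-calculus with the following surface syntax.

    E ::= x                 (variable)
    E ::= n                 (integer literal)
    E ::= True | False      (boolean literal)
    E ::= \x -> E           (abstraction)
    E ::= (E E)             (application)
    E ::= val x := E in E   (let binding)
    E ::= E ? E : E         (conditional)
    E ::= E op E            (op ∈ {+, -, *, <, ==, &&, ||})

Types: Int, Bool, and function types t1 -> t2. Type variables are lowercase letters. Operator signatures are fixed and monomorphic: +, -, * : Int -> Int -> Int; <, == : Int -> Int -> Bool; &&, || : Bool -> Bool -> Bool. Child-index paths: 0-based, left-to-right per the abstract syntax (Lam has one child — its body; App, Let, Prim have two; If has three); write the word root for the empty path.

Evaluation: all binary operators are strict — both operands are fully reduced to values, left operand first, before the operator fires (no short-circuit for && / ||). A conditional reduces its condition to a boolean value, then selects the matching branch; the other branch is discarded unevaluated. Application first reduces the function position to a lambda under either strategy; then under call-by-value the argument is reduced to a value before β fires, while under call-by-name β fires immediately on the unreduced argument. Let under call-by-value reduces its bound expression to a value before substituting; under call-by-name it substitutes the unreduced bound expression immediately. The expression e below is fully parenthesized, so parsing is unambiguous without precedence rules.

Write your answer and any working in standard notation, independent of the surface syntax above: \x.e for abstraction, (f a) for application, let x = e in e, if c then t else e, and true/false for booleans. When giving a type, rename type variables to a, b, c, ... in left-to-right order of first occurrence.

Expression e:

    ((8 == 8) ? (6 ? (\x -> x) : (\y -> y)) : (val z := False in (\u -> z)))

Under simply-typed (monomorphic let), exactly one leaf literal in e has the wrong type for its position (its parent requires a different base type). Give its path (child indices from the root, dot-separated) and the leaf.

Answer: 1.0 : 6

Derivation:
  unify Int ~ Int
  unify Int ~ Int
  unify Bool ~ Bool
  unify Int ~ Bool
  FAIL: mismatch Int ~ Bool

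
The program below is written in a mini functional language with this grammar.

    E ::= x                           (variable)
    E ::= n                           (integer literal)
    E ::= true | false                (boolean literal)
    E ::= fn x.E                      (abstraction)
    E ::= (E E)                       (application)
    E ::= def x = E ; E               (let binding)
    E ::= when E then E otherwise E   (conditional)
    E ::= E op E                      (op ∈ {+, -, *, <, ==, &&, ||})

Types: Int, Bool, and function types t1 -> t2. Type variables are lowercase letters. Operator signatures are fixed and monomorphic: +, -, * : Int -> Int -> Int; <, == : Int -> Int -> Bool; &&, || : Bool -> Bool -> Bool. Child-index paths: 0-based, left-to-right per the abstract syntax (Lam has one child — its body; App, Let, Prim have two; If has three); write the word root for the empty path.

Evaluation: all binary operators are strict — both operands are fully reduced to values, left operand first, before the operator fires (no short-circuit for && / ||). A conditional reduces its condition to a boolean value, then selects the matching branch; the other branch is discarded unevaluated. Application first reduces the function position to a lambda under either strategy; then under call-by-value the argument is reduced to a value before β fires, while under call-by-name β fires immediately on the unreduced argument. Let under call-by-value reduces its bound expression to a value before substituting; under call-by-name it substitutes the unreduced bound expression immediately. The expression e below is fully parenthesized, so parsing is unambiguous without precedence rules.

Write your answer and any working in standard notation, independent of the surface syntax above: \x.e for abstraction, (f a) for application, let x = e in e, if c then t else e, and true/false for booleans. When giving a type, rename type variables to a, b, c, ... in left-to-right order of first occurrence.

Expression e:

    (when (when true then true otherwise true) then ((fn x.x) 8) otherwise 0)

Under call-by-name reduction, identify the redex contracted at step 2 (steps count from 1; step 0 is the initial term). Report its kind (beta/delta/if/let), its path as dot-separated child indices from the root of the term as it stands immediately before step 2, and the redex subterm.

Working:
step 0: (if (if true then true else true) then ((\x.x) 8) else 0)
step 1: [if@0] (if true then ((\x.x) 8) else 0)
step 2: [if@root] ((\x.x) 8)

Answer: if at root : (if true then ((\x.x) 8) else 0)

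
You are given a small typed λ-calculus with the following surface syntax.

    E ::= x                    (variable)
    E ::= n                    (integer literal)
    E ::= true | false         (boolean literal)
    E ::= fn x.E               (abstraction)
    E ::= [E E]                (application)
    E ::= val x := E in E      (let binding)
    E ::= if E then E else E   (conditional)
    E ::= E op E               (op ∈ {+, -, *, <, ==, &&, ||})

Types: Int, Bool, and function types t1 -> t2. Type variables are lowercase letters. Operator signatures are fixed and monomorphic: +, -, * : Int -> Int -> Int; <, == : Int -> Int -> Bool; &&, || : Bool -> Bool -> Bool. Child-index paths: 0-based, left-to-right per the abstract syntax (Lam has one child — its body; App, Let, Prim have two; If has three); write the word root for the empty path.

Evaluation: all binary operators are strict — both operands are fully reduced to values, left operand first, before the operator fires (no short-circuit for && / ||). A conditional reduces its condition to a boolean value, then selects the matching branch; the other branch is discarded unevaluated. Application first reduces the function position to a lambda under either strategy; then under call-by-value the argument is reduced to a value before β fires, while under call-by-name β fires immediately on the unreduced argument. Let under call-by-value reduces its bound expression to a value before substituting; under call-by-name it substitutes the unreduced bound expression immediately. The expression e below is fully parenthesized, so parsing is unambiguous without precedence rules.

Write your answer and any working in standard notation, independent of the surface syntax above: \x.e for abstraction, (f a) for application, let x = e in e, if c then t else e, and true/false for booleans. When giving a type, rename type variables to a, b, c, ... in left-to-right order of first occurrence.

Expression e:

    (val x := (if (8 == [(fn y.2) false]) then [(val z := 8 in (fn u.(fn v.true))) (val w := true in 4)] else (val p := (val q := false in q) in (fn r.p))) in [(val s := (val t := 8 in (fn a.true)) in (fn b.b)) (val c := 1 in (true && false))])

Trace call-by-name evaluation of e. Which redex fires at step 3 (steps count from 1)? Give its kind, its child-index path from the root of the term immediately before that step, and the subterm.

Answer: beta at root : ((\b.b) (let c = 1 in (true && false)))

Trace:
step 0: (let x = (if (8 == ((\y.2) false)) then ((let z = 8 in (\u.(\v.true))) (let w = true in 4)) else (let p = (let q = false in q) in (\r.p))) in ((let s = (let t = 8 in (\a.true)) in (\b.b)) (let c = 1 in (true && false))))
step 1: [let@root] ((let s = (let t = 8 in (\a.true)) in (\b.b)) (let c = 1 in (true && false)))
step 2: [let@0] ((\b.b) (let c = 1 in (true && false)))
step 3: [beta@root] (let c = 1 in (true && false))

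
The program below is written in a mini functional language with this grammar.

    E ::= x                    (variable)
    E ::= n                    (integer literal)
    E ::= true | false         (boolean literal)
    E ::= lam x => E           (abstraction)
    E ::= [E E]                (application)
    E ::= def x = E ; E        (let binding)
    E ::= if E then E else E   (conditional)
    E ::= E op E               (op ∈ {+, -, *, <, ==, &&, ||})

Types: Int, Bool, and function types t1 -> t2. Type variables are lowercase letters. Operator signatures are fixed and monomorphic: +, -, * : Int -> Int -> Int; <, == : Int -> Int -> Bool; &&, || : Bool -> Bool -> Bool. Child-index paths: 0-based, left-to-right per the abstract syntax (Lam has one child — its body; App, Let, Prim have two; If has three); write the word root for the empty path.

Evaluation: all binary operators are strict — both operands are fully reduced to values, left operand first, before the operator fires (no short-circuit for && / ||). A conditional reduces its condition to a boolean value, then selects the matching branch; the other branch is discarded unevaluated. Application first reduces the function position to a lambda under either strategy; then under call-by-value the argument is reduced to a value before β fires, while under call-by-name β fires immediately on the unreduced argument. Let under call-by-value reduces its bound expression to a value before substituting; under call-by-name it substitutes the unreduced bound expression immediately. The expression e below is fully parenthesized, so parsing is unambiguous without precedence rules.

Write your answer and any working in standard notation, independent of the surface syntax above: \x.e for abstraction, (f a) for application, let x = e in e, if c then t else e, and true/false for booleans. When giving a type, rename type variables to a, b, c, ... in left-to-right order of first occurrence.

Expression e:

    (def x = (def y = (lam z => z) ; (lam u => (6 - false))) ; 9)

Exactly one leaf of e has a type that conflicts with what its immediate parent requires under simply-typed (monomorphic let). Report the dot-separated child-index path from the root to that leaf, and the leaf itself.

Answer: 0.1.0.1 : false

Trace:
z : a
\z._ : a -> a
let y : a -> a
  unify Int ~ Int
  unify Bool ~ Int
  FAIL: mismatch Bool ~ Int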